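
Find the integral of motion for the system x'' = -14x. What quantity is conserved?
E = (x')^2 + 14x^2

Multiply the equation by x':
x' * x'' = -14x * x'
The left side is d/dt[(x')^2/2] and the right side is d/dt[-14x^2/2], so
d/dt[(x')^2/2 + 14x^2/2] = 0, i.e. (x')^2/2 + 14x^2/2 = constant.
Multiplying by 2, the integral of motion is E = (x')^2 + 14x^2.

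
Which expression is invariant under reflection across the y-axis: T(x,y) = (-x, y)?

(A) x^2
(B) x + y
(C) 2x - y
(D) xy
A

The map is reflection across the y-axis: T(x,y) = (-x, y).
Substitute the transformed coordinates into each option and compare with the original:
(A) x^2  ->  (-x)^2 = x^2   [equals x^2: invariant]
(B) x + y  ->  (-x) + (y) = -x + y   [differs from x + y: not invariant]
(C) 2x - y  ->  2(-x) - (y) = -2x - y   [differs from 2x - y: not invariant]
(D) xy  ->  (-x)(y) = -xy   [differs from xy: not invariant]

Only option (A), x^2, is unchanged by the transformation.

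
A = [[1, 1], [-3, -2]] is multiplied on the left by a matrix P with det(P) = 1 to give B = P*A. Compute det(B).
1

By the multiplicative property of determinants, det(B) = det(P*A) = det(P) * det(A) = det(A),
so the determinant is invariant under multiplication by any determinant-1 matrix; we just need det(A).

det(A) = (1)(-2) - (1)(-3) = -2 - (-3) = 1

Therefore det(B) = 1 * 1 = 1.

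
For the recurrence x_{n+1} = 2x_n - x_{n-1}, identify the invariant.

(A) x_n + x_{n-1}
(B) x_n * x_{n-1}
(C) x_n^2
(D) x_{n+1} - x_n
D

For the recurrence x_{n+1} = 2x_n - x_{n-1}:

If x_{n+1} = 2x_n - x_{n-1}, then:
x_{n+1} - x_n = x_n - x_{n-1}
The first difference is constant throughout the sequence.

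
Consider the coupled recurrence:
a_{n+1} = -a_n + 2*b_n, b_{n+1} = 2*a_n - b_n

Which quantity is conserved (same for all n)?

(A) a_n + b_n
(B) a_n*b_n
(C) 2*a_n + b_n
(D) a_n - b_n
A

Replace a_n by a_{n+1} = -a_n + 2*b_n and b_n by b_{n+1} = 2*a_n - b_n in each option and simplify:
(A) a_n + b_n  ->  (-a_n + 2*b_n) + (2*a_n - b_n) = a_n + b_n   [conserved]
(B) a_n*b_n  ->  (-a_n + 2*b_n)*(2*a_n - b_n) = -2*a_n^2 + 5*a_n*b_n - 2*b_n^2   [not conserved]
(C) 2*a_n + b_n  ->  2*(-a_n + 2*b_n) + (2*a_n - b_n) = 3*b_n   [not conserved]
(D) a_n - b_n  ->  (-a_n + 2*b_n) - (2*a_n - b_n) = -3*a_n + 3*b_n   [not conserved]

Only (A) a_n + b_n returns to itself after one step, so it is the conserved quantity.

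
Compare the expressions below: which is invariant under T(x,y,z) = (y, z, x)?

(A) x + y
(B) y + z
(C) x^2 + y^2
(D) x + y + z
D

Apply T(x,y,z) = (y, z, x) to each option, i.e. replace (x, y, z) by the transformed coordinates.
Substitute the transformed coordinates into each option and compare with the original:
(A) x + y  ->  (y) + (z) = y + z   [differs from x + y: not invariant]
(B) y + z  ->  (z) + (x) = x + z   [differs from y + z: not invariant]
(C) x^2 + y^2  ->  (y)^2 + (z)^2 = y^2 + z^2   [differs from x^2 + y^2: not invariant]
(D) x + y + z  ->  (y) + (z) + (x) = x + y + z   [equals x + y + z: invariant]

Only option (D), x + y + z, is unchanged by the transformation.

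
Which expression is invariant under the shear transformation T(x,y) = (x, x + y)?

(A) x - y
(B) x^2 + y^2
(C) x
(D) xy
C

Under the shear T(x,y) = (x, x + y):
Substitute the transformed coordinates into each option and compare with the original:
(A) x - y  ->  (x) - (x + y) = -y   [differs from x - y: not invariant]
(B) x^2 + y^2  ->  (x)^2 + (x + y)^2 = 2x^2 + 2xy + y^2   [differs from x^2 + y^2: not invariant]
(C) x  ->  (x) = x   [equals x: invariant]
(D) xy  ->  (x)(x + y) = x^2 + xy   [differs from xy: not invariant]

Only option (C), x, is unchanged by the transformation.
A vertical shear moves points parallel to the y-axis, so the x-coordinate (and any function of x alone) is unchanged.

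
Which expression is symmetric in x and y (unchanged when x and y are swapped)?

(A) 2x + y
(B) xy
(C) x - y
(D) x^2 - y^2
B

A symmetric expression is unchanged when the variables are permuted; here the transformation to test is the swap (x, y) -> (y, x).
Substitute the transformed coordinates into each option and compare with the original:
(A) 2x + y  ->  2(y) + (x) = x + 2y   [differs from 2x + y: not invariant]
(B) xy  ->  (y)(x) = xy   [equals xy: invariant]
(C) x - y  ->  (y) - (x) = -x + y   [differs from x - y: not invariant]
(D) x^2 - y^2  ->  (y)^2 - (x)^2 = -x^2 + y^2   [differs from x^2 - y^2: not invariant]

Only option (B), xy, is unchanged by the transformation.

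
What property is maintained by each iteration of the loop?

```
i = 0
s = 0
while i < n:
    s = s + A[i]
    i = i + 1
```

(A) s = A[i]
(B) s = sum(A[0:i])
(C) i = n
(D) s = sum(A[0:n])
B

A loop invariant must hold before the first iteration and be re-established by every execution of the body.

(B) s = sum(A[0:i]): Initially i = 0 and s = 0 = sum of the empty slice A[0:0]. If s = sum(A[0:i]) holds at the top of an iteration, the body sets s to sum(A[0:i]) + A[i] = sum(A[0:i+1]) and then i to i+1, so s = sum(A[0:i]) holds again. At exit i = n, giving s = sum(A[0:n]).

The other options fail:
(A) s = A[i]: after the first iteration s = A[0] but i = 1, so s = A[i] compares s with the wrong element (and fails in general).
(C) i = n: false initially (i = 0); it is the exit condition, not an invariant.
(D) s = sum(A[0:n]): false before the loop (s = 0, not the full sum) -- it only becomes true at exit.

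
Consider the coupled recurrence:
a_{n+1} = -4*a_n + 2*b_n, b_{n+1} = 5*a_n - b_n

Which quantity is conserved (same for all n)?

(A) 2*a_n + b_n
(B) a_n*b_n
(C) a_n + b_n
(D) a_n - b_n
C

Replace a_n by a_{n+1} = -4*a_n + 2*b_n and b_n by b_{n+1} = 5*a_n - b_n in each option and simplify:
(A) 2*a_n + b_n  ->  2*(-4*a_n + 2*b_n) + (5*a_n - b_n) = -3*a_n + 3*b_n   [not conserved]
(B) a_n*b_n  ->  (-4*a_n + 2*b_n)*(5*a_n - b_n) = -20*a_n^2 + 14*a_n*b_n - 2*b_n^2   [not conserved]
(C) a_n + b_n  ->  (-4*a_n + 2*b_n) + (5*a_n - b_n) = a_n + b_n   [conserved]
(D) a_n - b_n  ->  (-4*a_n + 2*b_n) - (5*a_n - b_n) = -9*a_n + 3*b_n   [not conserved]

Only (C) a_n + b_n returns to itself after one step, so it is the conserved quantity.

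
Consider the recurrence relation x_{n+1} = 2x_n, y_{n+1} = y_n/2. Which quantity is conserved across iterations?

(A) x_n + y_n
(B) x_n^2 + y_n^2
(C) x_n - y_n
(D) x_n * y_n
D

For the recurrence x_{n+1} = 2x_n, y_{n+1} = y_n/2:

x_{n+1} * y_{n+1} = (2x_n) * (y_n/2) = x_n * y_n
The product is conserved.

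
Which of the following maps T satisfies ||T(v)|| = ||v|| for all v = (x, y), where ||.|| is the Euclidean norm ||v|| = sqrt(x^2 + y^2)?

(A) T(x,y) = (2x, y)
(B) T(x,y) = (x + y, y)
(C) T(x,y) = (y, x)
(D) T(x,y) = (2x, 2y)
C

A transformation preserves a norm if ||T(v)|| = ||v|| for every v; a single vector where the norm changes rules an option out.

(A) T(x,y) = (2x, y): v = (1, 0) has norm sqrt((1)^2 + (0)^2) = 1, but T(v) = (2, 0) has norm 2 -- not preserved.
(B) T(x,y) = (x + y, y): v = (0, 1) has norm sqrt((0)^2 + (1)^2) = 1, but T(v) = (1, 1) has norm sqrt(2) -- not preserved.
(C) T(x,y) = (y, x): preserves the norm -- it is an orthogonal map (a rotation/reflection), and (y)^2 + (x)^2 simplifies to x^2 + y^2.
(D) T(x,y) = (2x, 2y): v = (1, 0) has norm sqrt((1)^2 + (0)^2) = 1, but T(v) = (2, 0) has norm 2 -- not preserved.

Therefore the answer is (C).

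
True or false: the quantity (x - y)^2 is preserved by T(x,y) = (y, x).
True

Substitute T(x,y) = (y, x) into the expression and compare with the original.

Original: (x - y)^2
After applying T: ((y) - (x))^2 = x^2 - 2xy + y^2

This is identical to the original (x - y)^2, so the expression is invariant.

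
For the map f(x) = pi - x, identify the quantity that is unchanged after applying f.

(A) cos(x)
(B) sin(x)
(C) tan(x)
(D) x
B

For f(x) = pi - x:
sin(pi - x) = sin(x), so sine is invariant under this transformation.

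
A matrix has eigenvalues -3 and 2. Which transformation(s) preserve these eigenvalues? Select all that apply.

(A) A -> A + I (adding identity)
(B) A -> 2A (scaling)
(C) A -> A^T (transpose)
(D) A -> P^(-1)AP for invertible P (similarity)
C and D

Eigenvalues are preserved by:
1. Similarity transformations: A -> P^(-1)AP (same characteristic polynomial)
2. Transpose: A^T has the same eigenvalues as A

Eigenvalues are NOT preserved by:
- Adding identity: eigenvalues become -3+1, 2+1
- Scaling: eigenvalues become -6, 4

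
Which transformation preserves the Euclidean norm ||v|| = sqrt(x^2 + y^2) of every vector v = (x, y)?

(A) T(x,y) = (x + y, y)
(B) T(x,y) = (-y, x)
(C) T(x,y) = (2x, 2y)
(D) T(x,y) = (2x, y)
B

A transformation preserves a norm if ||T(v)|| = ||v|| for every v; a single vector where the norm changes rules an option out.

(A) T(x,y) = (x + y, y): v = (0, 1) has norm sqrt((0)^2 + (1)^2) = 1, but T(v) = (1, 1) has norm sqrt(2) -- not preserved.
(B) T(x,y) = (-y, x): preserves the norm -- it is an orthogonal map (a rotation/reflection), and (-y)^2 + (x)^2 simplifies to x^2 + y^2.
(C) T(x,y) = (2x, 2y): v = (1, 0) has norm sqrt((1)^2 + (0)^2) = 1, but T(v) = (2, 0) has norm 2 -- not preserved.
(D) T(x,y) = (2x, y): v = (1, 0) has norm sqrt((1)^2 + (0)^2) = 1, but T(v) = (2, 0) has norm 2 -- not preserved.

Therefore the answer is (B).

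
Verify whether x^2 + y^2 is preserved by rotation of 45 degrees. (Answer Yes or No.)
Yes

Applying rotation by 45 degrees: x' = x*cos(45 degrees) - y*sin(45 degrees) = sqrt(2)x/2 - sqrt(2)y/2, y' = x*sin(45 degrees) + y*cos(45 degrees) = sqrt(2)x/2 + sqrt(2)y/2

Substituting into x^2 + y^2:
(sqrt(2)x/2 - sqrt(2)y/2)^2 + (sqrt(2)x/2 + sqrt(2)y/2)^2
= x^2 + y^2

This equals the original expression x^2 + y^2, so it IS invariant.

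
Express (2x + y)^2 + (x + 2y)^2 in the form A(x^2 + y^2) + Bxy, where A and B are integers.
5(x^2 + y^2) + 8xy

Expanding: (2x + y)^2 = 4x^2 + 4xy + y^2
(x + 2y)^2 = x^2 + 4xy + 4y^2
Sum = (4+1)(x^2+y^2) + 8xy = 5(x^2 + y^2) + 8xy
This is symmetric in x and y.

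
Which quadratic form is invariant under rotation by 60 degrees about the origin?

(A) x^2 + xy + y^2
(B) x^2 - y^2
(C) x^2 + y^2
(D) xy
C

Rotation by 60 degrees sends (x, y) to (x/2 - sqrt(3)y/2, sqrt(3)x/2 + y/2).
Substitute the transformed coordinates into each option and compare with the original:
(A) x^2 + xy + y^2  ->  (x/2 - sqrt(3)y/2)^2 + (x/2 - sqrt(3)y/2)(sqrt(3)x/2 + y/2) + (sqrt(3)x/2 + y/2)^2 = sqrt(3)x^2/4 + x^2 - xy/2 - sqrt(3)y^2/4 + y^2   [differs from x^2 + xy + y^2: not invariant]
(B) x^2 - y^2  ->  (x/2 - sqrt(3)y/2)^2 - (sqrt(3)x/2 + y/2)^2 = -x^2/2 - sqrt(3)xy + y^2/2   [differs from x^2 - y^2: not invariant]
(C) x^2 + y^2  ->  (x/2 - sqrt(3)y/2)^2 + (sqrt(3)x/2 + y/2)^2 = x^2 + y^2   [equals x^2 + y^2: invariant]
(D) xy  ->  (x/2 - sqrt(3)y/2)(sqrt(3)x/2 + y/2) = sqrt(3)x^2/4 - xy/2 - sqrt(3)y^2/4   [differs from xy: not invariant]

Only option (C), x^2 + y^2, is unchanged by the transformation.
x^2 + y^2 is the squared distance from the origin, which rotations preserve.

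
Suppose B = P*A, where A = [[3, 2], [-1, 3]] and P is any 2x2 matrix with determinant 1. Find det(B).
11

By the multiplicative property of determinants, det(B) = det(P*A) = det(P) * det(A) = det(A),
so the determinant is invariant under multiplication by any determinant-1 matrix; we just need det(A).

det(A) = (3)(3) - (2)(-1) = 9 - (-2) = 11

Therefore det(B) = 1 * 11 = 11.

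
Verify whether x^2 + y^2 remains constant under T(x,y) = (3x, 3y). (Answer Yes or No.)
No

Substitute T(x,y) = (3x, 3y) into the expression and compare with the original.

Original: x^2 + y^2
After applying T: (3x)^2 + (3y)^2 = 9x^2 + 9y^2

This differs from the original x^2 + y^2 (difference: 8x^2 + 8y^2), so the expression is NOT invariant.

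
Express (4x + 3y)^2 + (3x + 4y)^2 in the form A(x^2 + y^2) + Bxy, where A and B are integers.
25(x^2 + y^2) + 48xy

Expanding: (4x + 3y)^2 = 16x^2 + 24xy + 9y^2
(3x + 4y)^2 = 9x^2 + 24xy + 16y^2
Sum = (16+9)(x^2+y^2) + 48xy = 25(x^2 + y^2) + 48xy
This is symmetric in x and y.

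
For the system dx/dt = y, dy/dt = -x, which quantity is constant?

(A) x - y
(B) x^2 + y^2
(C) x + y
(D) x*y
B

A first integral I satisfies dI/dt = 0 along every solution. Differentiate each option and use the equation of motion:
(A) d/dt[x - y] = y - (-x) = x + y, not identically 0
(B) d/dt[x^2 + y^2] = 2x*dx/dt + 2y*dy/dt = 2x*y + 2y*(-x) = 0
(C) d/dt[x + y] = y + (-x) = y - x, not identically 0
(D) d/dt[x*y] = (dx/dt)y + x(dy/dt) = y^2 - x^2, not identically 0

Only (B) has zero time-derivative. So x^2 + y^2 (the squared radius; trajectories are circles) is the conserved quantity.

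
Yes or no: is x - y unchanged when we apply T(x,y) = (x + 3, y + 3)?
Yes

Substitute T(x,y) = (x + 3, y + 3) into the expression and compare with the original.

Original: x - y
After applying T: (x + 3) - (y + 3) = x - y

This is identical to the original x - y, so the expression is invariant.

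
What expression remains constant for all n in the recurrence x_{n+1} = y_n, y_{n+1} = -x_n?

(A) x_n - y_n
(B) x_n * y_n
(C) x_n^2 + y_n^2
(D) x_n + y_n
C

For the recurrence x_{n+1} = y_n, y_{n+1} = -x_n:

x_{n+1}^2 + y_{n+1}^2 = y_n^2 + (-x_n)^2 = x_n^2 + y_n^2
The sum of squares is conserved (like energy in a harmonic oscillator).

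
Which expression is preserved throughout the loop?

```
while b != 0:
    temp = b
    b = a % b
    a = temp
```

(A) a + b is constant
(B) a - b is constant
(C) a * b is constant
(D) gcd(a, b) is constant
D

A loop invariant must hold before the first iteration and be re-established by every execution of the body.

(D) gcd(a, b) is constant: One iteration replaces (a, b) by (b, a mod b). Since a mod b = a - q*b for an integer q, any common divisor of a and b divides b and a mod b, and conversely; hence gcd(b, a mod b) = gcd(a, b). For instance (22, 5) -> (5, 2) keeps gcd = 1. At exit b = 0 and a = gcd of the original inputs.

The other options fail:
(A) a + b is constant: e.g. (a, b) = (22, 5) -> (5, 2): the sum goes from 27 to 7.
(B) a - b is constant: e.g. (a, b) = (22, 5) -> (5, 2): the difference goes from 17 to 3.
(C) a * b is constant: e.g. (a, b) = (22, 5) -> (5, 2): the product goes from 110 to 10.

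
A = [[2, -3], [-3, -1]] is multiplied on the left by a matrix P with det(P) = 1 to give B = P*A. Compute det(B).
-11

By the multiplicative property of determinants, det(B) = det(P*A) = det(P) * det(A) = det(A),
so the determinant is invariant under multiplication by any determinant-1 matrix; we just need det(A).

det(A) = (2)(-1) - (-3)(-3) = -2 - 9 = -11

Therefore det(B) = 1 * (-11) = -11.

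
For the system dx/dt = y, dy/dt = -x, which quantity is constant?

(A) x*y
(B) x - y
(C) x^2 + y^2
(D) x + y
C

A first integral I satisfies dI/dt = 0 along every solution. Differentiate each option and use the equation of motion:
(A) d/dt[x*y] = (dx/dt)y + x(dy/dt) = y^2 - x^2, not identically 0
(B) d/dt[x - y] = y - (-x) = x + y, not identically 0
(C) d/dt[x^2 + y^2] = 2x*dx/dt + 2y*dy/dt = 2x*y + 2y*(-x) = 0
(D) d/dt[x + y] = y + (-x) = y - x, not identically 0

Only (C) has zero time-derivative. So x^2 + y^2 (the squared radius; trajectories are circles) is the conserved quantity.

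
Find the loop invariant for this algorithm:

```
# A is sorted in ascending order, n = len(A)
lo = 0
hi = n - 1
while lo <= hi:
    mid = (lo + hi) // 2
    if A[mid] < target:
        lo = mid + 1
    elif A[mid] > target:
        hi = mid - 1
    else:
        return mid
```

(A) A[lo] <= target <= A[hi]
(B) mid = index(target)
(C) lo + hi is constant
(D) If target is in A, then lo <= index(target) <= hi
D

A loop invariant must hold before the first iteration and be re-established by every execution of the body.

(D) If target is in A, then lo <= index(target) <= hi: Before the loop [lo, hi] = [0, n-1] covers every index. When A[mid] < target, sortedness puts target strictly to the right of mid, so setting lo = mid + 1 keeps index(target) in [lo, hi]; symmetrically for hi = mid - 1. Hence 'if target is in A then lo <= index(target) <= hi' holds after every iteration, and when lo > hi it proves target is absent.

The other options fail:
(A) A[lo] <= target <= A[hi]: fails when target is not in A (e.g. target < A[0] already violates it before the loop), so it is not maintained in general.
(B) mid = index(target): mid is just the current probe; it equals index(target) only on the iteration that returns.
(C) lo + hi is constant: each iteration moves exactly one of lo, hi, so lo + hi changes (e.g. 0 + (n-1) becomes (mid+1) + (n-1)).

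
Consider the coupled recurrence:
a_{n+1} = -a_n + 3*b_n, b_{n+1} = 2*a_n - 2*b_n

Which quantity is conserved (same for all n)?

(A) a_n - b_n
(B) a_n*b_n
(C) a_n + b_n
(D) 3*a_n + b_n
C

Replace a_n by a_{n+1} = -a_n + 3*b_n and b_n by b_{n+1} = 2*a_n - 2*b_n in each option and simplify:
(A) a_n - b_n  ->  (-a_n + 3*b_n) - (2*a_n - 2*b_n) = -3*a_n + 5*b_n   [not conserved]
(B) a_n*b_n  ->  (-a_n + 3*b_n)*(2*a_n - 2*b_n) = -2*a_n^2 + 8*a_n*b_n - 6*b_n^2   [not conserved]
(C) a_n + b_n  ->  (-a_n + 3*b_n) + (2*a_n - 2*b_n) = a_n + b_n   [conserved]
(D) 3*a_n + b_n  ->  3*(-a_n + 3*b_n) + (2*a_n - 2*b_n) = -a_n + 7*b_n   [not conserved]

Only (C) a_n + b_n returns to itself after one step, so it is the conserved quantity.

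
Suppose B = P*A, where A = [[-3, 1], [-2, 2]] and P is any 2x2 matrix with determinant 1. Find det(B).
-4

By the multiplicative property of determinants, det(B) = det(P*A) = det(P) * det(A) = det(A),
so the determinant is invariant under multiplication by any determinant-1 matrix; we just need det(A).

det(A) = (-3)(2) - (1)(-2) = -6 - (-2) = -4

Therefore det(B) = 1 * (-4) = -4.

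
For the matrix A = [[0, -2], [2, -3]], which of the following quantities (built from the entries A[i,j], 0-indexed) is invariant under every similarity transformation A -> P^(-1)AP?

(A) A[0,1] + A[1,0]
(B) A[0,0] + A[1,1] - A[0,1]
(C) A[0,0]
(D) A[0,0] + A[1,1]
D

A[0,0] + A[1,1] is the trace of A. By the cyclic property of the trace, tr(P^(-1)AP) = tr(APP^(-1)) = tr(A), so it is the same for every matrix similar to A.

The other combinations are not similarity invariants. For example, take P = [[1, -1], [0, 1]] (det P = 1), so P^(-1) = [[1, 1], [0, 1]] and
B = P^(-1)AP = [[2, -7], [2, -5]].
Evaluating each option on A and on B:
(A) A[0,1] + A[1,0]: 0 for A, -5 for B -> changes
(B) A[0,0] + A[1,1] - A[0,1]: -1 for A, 4 for B -> changes
(C) A[0,0]: 0 for A, 2 for B -> changes
(D) A[0,0] + A[1,1]: -3 for A, -3 for B -> unchanged

Only (D) A[0,0] + A[1,1] = -3 survives (and it does so for every P, not just this one), so it is the invariant.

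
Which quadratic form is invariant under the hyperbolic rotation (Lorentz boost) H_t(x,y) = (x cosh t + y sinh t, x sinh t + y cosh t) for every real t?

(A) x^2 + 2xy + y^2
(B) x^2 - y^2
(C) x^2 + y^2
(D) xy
B

Write x' = x cosh t + y sinh t, y' = x sinh t + y cosh t and substitute into each option:
(A) x^2 + 2xy + y^2: (x' + y')^2 with x' + y' = (x + y)(cosh t + sinh t) = (x + y)e^t, so it becomes (x + y)^2 e^(2t)   [not invariant for t != 0]
(B) x^2 - y^2: (x cosh t + y sinh t)^2 - (x sinh t + y cosh t)^2 = x^2(cosh^2 t - sinh^2 t) + 2xy(cosh t sinh t - sinh t cosh t) + y^2(sinh^2 t - cosh^2 t) = x^2 - y^2   [invariant, using cosh^2 t - sinh^2 t = 1]
(C) x^2 + y^2: (x cosh t + y sinh t)^2 + (x sinh t + y cosh t)^2 = (x^2 + y^2)(cosh^2 t + sinh^2 t) + 4xy sinh t cosh t = (x^2 + y^2) cosh 2t + 2xy sinh 2t   [not invariant for t != 0]
(D) xy: (x cosh t + y sinh t)(x sinh t + y cosh t) = xy(cosh^2 t + sinh^2 t) + (x^2 + y^2) sinh t cosh t = xy cosh 2t + (x^2 + y^2)(sinh 2t)/2   [not invariant for t != 0]

Only (B) x^2 - y^2 is unchanged; it is the Minkowski form preserved by Lorentz boosts, just as x^2 + y^2 is preserved by ordinary rotations.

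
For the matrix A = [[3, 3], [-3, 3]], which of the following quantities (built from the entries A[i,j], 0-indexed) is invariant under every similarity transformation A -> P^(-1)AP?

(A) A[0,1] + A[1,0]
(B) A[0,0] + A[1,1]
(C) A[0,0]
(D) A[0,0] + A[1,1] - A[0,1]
B

A[0,0] + A[1,1] is the trace of A. By the cyclic property of the trace, tr(P^(-1)AP) = tr(APP^(-1)) = tr(A), so it is the same for every matrix similar to A.

The other combinations are not similarity invariants. For example, take P = [[1, 2], [0, 1]] (det P = 1), so P^(-1) = [[1, -2], [0, 1]] and
B = P^(-1)AP = [[9, 15], [-3, -3]].
Evaluating each option on A and on B:
(A) A[0,1] + A[1,0]: 0 for A, 12 for B -> changes
(B) A[0,0] + A[1,1]: 6 for A, 6 for B -> unchanged
(C) A[0,0]: 3 for A, 9 for B -> changes
(D) A[0,0] + A[1,1] - A[0,1]: 3 for A, -9 for B -> changes

Only (B) A[0,0] + A[1,1] = 6 survives (and it does so for every P, not just this one), so it is the invariant.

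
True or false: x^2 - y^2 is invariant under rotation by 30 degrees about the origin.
False

Applying rotation by 30 degrees: x' = x*cos(30 degrees) - y*sin(30 degrees) = sqrt(3)x/2 - y/2, y' = x*sin(30 degrees) + y*cos(30 degrees) = x/2 + sqrt(3)y/2

Substituting into x^2 - y^2:
(sqrt(3)x/2 - y/2)^2 - (x/2 + sqrt(3)y/2)^2
= x^2/2 - sqrt(3)xy - y^2/2

This differs from the original expression x^2 - y^2, so it is NOT invariant.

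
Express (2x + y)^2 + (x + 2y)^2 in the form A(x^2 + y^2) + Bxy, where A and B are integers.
5(x^2 + y^2) + 8xy

Expanding: (2x + y)^2 = 4x^2 + 4xy + y^2
(x + 2y)^2 = x^2 + 4xy + 4y^2
Sum = (4+1)(x^2+y^2) + 8xy = 5(x^2 + y^2) + 8xy
This is symmetric in x and y.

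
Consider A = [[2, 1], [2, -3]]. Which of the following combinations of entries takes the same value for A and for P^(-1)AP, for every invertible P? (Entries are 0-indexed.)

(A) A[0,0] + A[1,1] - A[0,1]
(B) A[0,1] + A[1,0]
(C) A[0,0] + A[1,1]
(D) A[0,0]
C

A[0,0] + A[1,1] is the trace of A. By the cyclic property of the trace, tr(P^(-1)AP) = tr(APP^(-1)) = tr(A), so it is the same for every matrix similar to A.

The other combinations are not similarity invariants. For example, take P = [[1, -1], [0, 1]] (det P = 1), so P^(-1) = [[1, 1], [0, 1]] and
B = P^(-1)AP = [[4, -6], [2, -5]].
Evaluating each option on A and on B:
(A) A[0,0] + A[1,1] - A[0,1]: -2 for A, 5 for B -> changes
(B) A[0,1] + A[1,0]: 3 for A, -4 for B -> changes
(C) A[0,0] + A[1,1]: -1 for A, -1 for B -> unchanged
(D) A[0,0]: 2 for A, 4 for B -> changes

Only (C) A[0,0] + A[1,1] = -1 survives (and it does so for every P, not just this one), so it is the invariant.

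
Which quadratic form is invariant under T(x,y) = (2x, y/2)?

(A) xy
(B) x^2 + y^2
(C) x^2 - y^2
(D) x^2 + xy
A

T multiplies x by 2 and divides y by 2.
Substitute the transformed coordinates into each option and compare with the original:
(A) xy  ->  (2x)(y/2) = xy   [equals xy: invariant]
(B) x^2 + y^2  ->  (2x)^2 + (y/2)^2 = 4x^2 + y^2/4   [differs from x^2 + y^2: not invariant]
(C) x^2 - y^2  ->  (2x)^2 - (y/2)^2 = 4x^2 - y^2/4   [differs from x^2 - y^2: not invariant]
(D) x^2 + xy  ->  (2x)^2 + (2x)(y/2) = 4x^2 + xy   [differs from x^2 + xy: not invariant]

Only option (A), xy, is unchanged by the transformation.
The factors 2 and 1/2 cancel only in the pure product xy.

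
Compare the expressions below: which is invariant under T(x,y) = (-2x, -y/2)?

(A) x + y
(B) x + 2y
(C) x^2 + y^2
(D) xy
D

An expression E(x,y) is invariant under T if E(T(x,y)) = E(x,y). Here T(x,y) = (-2x, -y/2).
Substitute the transformed coordinates into each option and compare with the original:
(A) x + y  ->  (-2x) + (-y/2) = -2x - y/2   [differs from x + y: not invariant]
(B) x + 2y  ->  (-2x) + 2(-y/2) = -2x - y   [differs from x + 2y: not invariant]
(C) x^2 + y^2  ->  (-2x)^2 + (-y/2)^2 = 4x^2 + y^2/4   [differs from x^2 + y^2: not invariant]
(D) xy  ->  (-2x)(-y/2) = xy   [equals xy: invariant]

Only option (D), xy, is unchanged by the transformation.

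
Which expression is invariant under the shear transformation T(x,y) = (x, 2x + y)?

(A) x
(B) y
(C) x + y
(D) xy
A

Under the shear T(x,y) = (x, 2x + y):
Substitute the transformed coordinates into each option and compare with the original:
(A) x  ->  (x) = x   [equals x: invariant]
(B) y  ->  (2x + y) = 2x + y   [differs from y: not invariant]
(C) x + y  ->  (x) + (2x + y) = 3x + y   [differs from x + y: not invariant]
(D) xy  ->  (x)(2x + y) = 2x^2 + xy   [differs from xy: not invariant]

Only option (A), x, is unchanged by the transformation.
A vertical shear moves points parallel to the y-axis, so the x-coordinate (and any function of x alone) is unchanged.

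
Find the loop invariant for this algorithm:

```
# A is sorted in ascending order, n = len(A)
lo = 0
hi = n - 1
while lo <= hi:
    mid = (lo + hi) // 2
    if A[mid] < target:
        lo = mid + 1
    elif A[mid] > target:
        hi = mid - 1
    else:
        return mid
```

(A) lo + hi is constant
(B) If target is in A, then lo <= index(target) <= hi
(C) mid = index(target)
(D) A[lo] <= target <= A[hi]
B

A loop invariant must hold before the first iteration and be re-established by every execution of the body.

(B) If target is in A, then lo <= index(target) <= hi: Before the loop [lo, hi] = [0, n-1] covers every index. When A[mid] < target, sortedness puts target strictly to the right of mid, so setting lo = mid + 1 keeps index(target) in [lo, hi]; symmetrically for hi = mid - 1. Hence 'if target is in A then lo <= index(target) <= hi' holds after every iteration, and when lo > hi it proves target is absent.

The other options fail:
(A) lo + hi is constant: each iteration moves exactly one of lo, hi, so lo + hi changes (e.g. 0 + (n-1) becomes (mid+1) + (n-1)).
(C) mid = index(target): mid is just the current probe; it equals index(target) only on the iteration that returns.
(D) A[lo] <= target <= A[hi]: fails when target is not in A (e.g. target < A[0] already violates it before the loop), so it is not maintained in general.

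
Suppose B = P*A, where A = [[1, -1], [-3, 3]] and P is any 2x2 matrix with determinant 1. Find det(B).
0

By the multiplicative property of determinants, det(B) = det(P*A) = det(P) * det(A) = det(A),
so the determinant is invariant under multiplication by any determinant-1 matrix; we just need det(A).

det(A) = (1)(3) - (-1)(-3) = 3 - 3 = 0

Therefore det(B) = 1 * 0 = 0.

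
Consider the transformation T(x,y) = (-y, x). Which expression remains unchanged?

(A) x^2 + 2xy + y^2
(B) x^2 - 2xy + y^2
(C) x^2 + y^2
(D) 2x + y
C

An expression E(x,y) is invariant under T if E(T(x,y)) = E(x,y). Here T(x,y) = (-y, x).
Substitute the transformed coordinates into each option and compare with the original:
(A) x^2 + 2xy + y^2  ->  (-y)^2 + 2(-y)(x) + (x)^2 = x^2 - 2xy + y^2   [differs from x^2 + 2xy + y^2: not invariant]
(B) x^2 - 2xy + y^2  ->  (-y)^2 - 2(-y)(x) + (x)^2 = x^2 + 2xy + y^2   [differs from x^2 - 2xy + y^2: not invariant]
(C) x^2 + y^2  ->  (-y)^2 + (x)^2 = x^2 + y^2   [equals x^2 + y^2: invariant]
(D) 2x + y  ->  2(-y) + (x) = x - 2y   [differs from 2x + y: not invariant]

Only option (C), x^2 + y^2, is unchanged by the transformation.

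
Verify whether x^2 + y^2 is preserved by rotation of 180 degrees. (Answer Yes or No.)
Yes

Applying rotation by 180 degrees: x' = x*cos(180 degrees) - y*sin(180 degrees) = -x, y' = x*sin(180 degrees) + y*cos(180 degrees) = -y

Substituting into x^2 + y^2:
(-x)^2 + (-y)^2
= x^2 + y^2

This equals the original expression x^2 + y^2, so it IS invariant.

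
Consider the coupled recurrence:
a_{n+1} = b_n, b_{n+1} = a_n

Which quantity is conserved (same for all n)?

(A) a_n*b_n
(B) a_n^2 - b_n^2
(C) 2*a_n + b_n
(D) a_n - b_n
A

Replace a_n by a_{n+1} = b_n and b_n by b_{n+1} = a_n in each option and simplify:
(A) a_n*b_n  ->  (b_n)*(a_n) = a_n*b_n   [conserved]
(B) a_n^2 - b_n^2  ->  (b_n)^2 - (a_n)^2 = -a_n^2 + b_n^2   [not conserved]
(C) 2*a_n + b_n  ->  2*(b_n) + (a_n) = a_n + 2*b_n   [not conserved]
(D) a_n - b_n  ->  (b_n) - (a_n) = -a_n + b_n   [not conserved]

Only (A) a_n*b_n returns to itself after one step, so it is the conserved quantity.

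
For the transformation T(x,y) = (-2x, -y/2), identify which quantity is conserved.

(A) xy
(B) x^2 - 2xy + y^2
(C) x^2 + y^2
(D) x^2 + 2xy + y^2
A

An expression E(x,y) is invariant under T if E(T(x,y)) = E(x,y). Here T(x,y) = (-2x, -y/2).
Substitute the transformed coordinates into each option and compare with the original:
(A) xy  ->  (-2x)(-y/2) = xy   [equals xy: invariant]
(B) x^2 - 2xy + y^2  ->  (-2x)^2 - 2(-2x)(-y/2) + (-y/2)^2 = 4x^2 - 2xy + y^2/4   [differs from x^2 - 2xy + y^2: not invariant]
(C) x^2 + y^2  ->  (-2x)^2 + (-y/2)^2 = 4x^2 + y^2/4   [differs from x^2 + y^2: not invariant]
(D) x^2 + 2xy + y^2  ->  (-2x)^2 + 2(-2x)(-y/2) + (-y/2)^2 = 4x^2 + 2xy + y^2/4   [differs from x^2 + 2xy + y^2: not invariant]

Only option (A), xy, is unchanged by the transformation.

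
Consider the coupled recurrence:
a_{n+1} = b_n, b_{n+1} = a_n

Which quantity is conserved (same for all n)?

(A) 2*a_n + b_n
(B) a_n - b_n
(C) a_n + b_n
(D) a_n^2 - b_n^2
C

Replace a_n by a_{n+1} = b_n and b_n by b_{n+1} = a_n in each option and simplify:
(A) 2*a_n + b_n  ->  2*(b_n) + (a_n) = a_n + 2*b_n   [not conserved]
(B) a_n - b_n  ->  (b_n) - (a_n) = -a_n + b_n   [not conserved]
(C) a_n + b_n  ->  (b_n) + (a_n) = a_n + b_n   [conserved]
(D) a_n^2 - b_n^2  ->  (b_n)^2 - (a_n)^2 = -a_n^2 + b_n^2   [not conserved]

Only (C) a_n + b_n returns to itself after one step, so it is the conserved quantity.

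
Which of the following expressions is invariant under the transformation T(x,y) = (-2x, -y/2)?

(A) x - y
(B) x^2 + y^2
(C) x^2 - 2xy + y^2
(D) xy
D

An expression E(x,y) is invariant under T if E(T(x,y)) = E(x,y). Here T(x,y) = (-2x, -y/2).
Substitute the transformed coordinates into each option and compare with the original:
(A) x - y  ->  (-2x) - (-y/2) = -2x + y/2   [differs from x - y: not invariant]
(B) x^2 + y^2  ->  (-2x)^2 + (-y/2)^2 = 4x^2 + y^2/4   [differs from x^2 + y^2: not invariant]
(C) x^2 - 2xy + y^2  ->  (-2x)^2 - 2(-2x)(-y/2) + (-y/2)^2 = 4x^2 - 2xy + y^2/4   [differs from x^2 - 2xy + y^2: not invariant]
(D) xy  ->  (-2x)(-y/2) = xy   [equals xy: invariant]

Only option (D), xy, is unchanged by the transformation.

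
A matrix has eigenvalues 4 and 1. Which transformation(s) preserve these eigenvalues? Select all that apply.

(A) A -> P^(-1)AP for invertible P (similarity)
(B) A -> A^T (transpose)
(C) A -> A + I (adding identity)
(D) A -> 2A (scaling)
A and B

Eigenvalues are preserved by:
1. Similarity transformations: A -> P^(-1)AP (same characteristic polynomial)
2. Transpose: A^T has the same eigenvalues as A

Eigenvalues are NOT preserved by:
- Adding identity: eigenvalues become 4+1, 1+1
- Scaling: eigenvalues become 8, 2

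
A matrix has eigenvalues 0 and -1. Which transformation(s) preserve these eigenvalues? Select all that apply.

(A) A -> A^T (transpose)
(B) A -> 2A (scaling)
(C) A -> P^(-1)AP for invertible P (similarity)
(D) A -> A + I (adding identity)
A and C

Eigenvalues are preserved by:
1. Similarity transformations: A -> P^(-1)AP (same characteristic polynomial)
2. Transpose: A^T has the same eigenvalues as A

Eigenvalues are NOT preserved by:
- Adding identity: eigenvalues become 0+1, -1+1
- Scaling: eigenvalues become 0, -2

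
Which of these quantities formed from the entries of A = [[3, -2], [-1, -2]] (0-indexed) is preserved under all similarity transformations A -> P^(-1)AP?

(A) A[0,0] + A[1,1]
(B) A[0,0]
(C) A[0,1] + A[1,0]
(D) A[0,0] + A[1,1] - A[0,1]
A

A[0,0] + A[1,1] is the trace of A. By the cyclic property of the trace, tr(P^(-1)AP) = tr(APP^(-1)) = tr(A), so it is the same for every matrix similar to A.

The other combinations are not similarity invariants. For example, take P = [[1, 1], [1, 2]] (det P = 1), so P^(-1) = [[2, -1], [-1, 1]] and
B = P^(-1)AP = [[5, 3], [-4, -4]].
Evaluating each option on A and on B:
(A) A[0,0] + A[1,1]: 1 for A, 1 for B -> unchanged
(B) A[0,0]: 3 for A, 5 for B -> changes
(C) A[0,1] + A[1,0]: -3 for A, -1 for B -> changes
(D) A[0,0] + A[1,1] - A[0,1]: 3 for A, -2 for B -> changes

Only (A) A[0,0] + A[1,1] = 1 survives (and it does so for every P, not just this one), so it is the invariant.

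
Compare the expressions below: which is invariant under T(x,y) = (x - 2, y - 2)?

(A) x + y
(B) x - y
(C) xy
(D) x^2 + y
B

An expression E(x,y) is invariant under T if E(T(x,y)) = E(x,y). Here T(x,y) = (x - 2, y - 2).
Substitute the transformed coordinates into each option and compare with the original:
(A) x + y  ->  (x - 2) + (y - 2) = x + y - 4   [differs from x + y: not invariant]
(B) x - y  ->  (x - 2) - (y - 2) = x - y   [equals x - y: invariant]
(C) xy  ->  (x - 2)(y - 2) = xy - 2x - 2y + 4   [differs from xy: not invariant]
(D) x^2 + y  ->  (x - 2)^2 + (y - 2) = x^2 - 4x + y + 2   [differs from x^2 + y: not invariant]

Only option (B), x - y, is unchanged by the transformation.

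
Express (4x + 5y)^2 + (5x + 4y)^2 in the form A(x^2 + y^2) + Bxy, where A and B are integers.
41(x^2 + y^2) + 80xy

Expanding: (4x + 5y)^2 = 16x^2 + 40xy + 25y^2
(5x + 4y)^2 = 25x^2 + 40xy + 16y^2
Sum = (16+25)(x^2+y^2) + 80xy = 41(x^2 + y^2) + 80xy
This is symmetric in x and y.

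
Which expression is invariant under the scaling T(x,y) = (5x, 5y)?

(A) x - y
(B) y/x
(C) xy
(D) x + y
B

Under the uniform scaling T(x,y) = (5x, 5y):
Substitute the transformed coordinates into each option and compare with the original:
(A) x - y  ->  (5x) - (5y) = 5x - 5y   [differs from x - y: not invariant]
(B) y/x  ->  (5y)/(5x) = y/x   [equals y/x: invariant]
(C) xy  ->  (5x)(5y) = 25xy   [differs from xy: not invariant]
(D) x + y  ->  (5x) + (5y) = 5x + 5y   [differs from x + y: not invariant]

Only option (B), y/x, is unchanged by the transformation.
The common factor 5 cancels in a ratio of coordinates, while sums, products and sums of squares pick up factors of 5 or 25.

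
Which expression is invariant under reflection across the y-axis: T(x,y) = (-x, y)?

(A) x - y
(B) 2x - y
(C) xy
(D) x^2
D

The map is reflection across the y-axis: T(x,y) = (-x, y).
Substitute the transformed coordinates into each option and compare with the original:
(A) x - y  ->  (-x) - (y) = -x - y   [differs from x - y: not invariant]
(B) 2x - y  ->  2(-x) - (y) = -2x - y   [differs from 2x - y: not invariant]
(C) xy  ->  (-x)(y) = -xy   [differs from xy: not invariant]
(D) x^2  ->  (-x)^2 = x^2   [equals x^2: invariant]

Only option (D), x^2, is unchanged by the transformation.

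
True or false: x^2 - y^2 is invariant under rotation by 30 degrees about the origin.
False

Applying rotation by 30 degrees: x' = x*cos(30 degrees) - y*sin(30 degrees) = sqrt(3)x/2 - y/2, y' = x*sin(30 degrees) + y*cos(30 degrees) = x/2 + sqrt(3)y/2

Substituting into x^2 - y^2:
(sqrt(3)x/2 - y/2)^2 - (x/2 + sqrt(3)y/2)^2
= x^2/2 - sqrt(3)xy - y^2/2

This differs from the original expression x^2 - y^2, so it is NOT invariant.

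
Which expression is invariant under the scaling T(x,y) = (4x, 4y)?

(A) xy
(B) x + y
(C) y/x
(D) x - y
C

Under the uniform scaling T(x,y) = (4x, 4y):
Substitute the transformed coordinates into each option and compare with the original:
(A) xy  ->  (4x)(4y) = 16xy   [differs from xy: not invariant]
(B) x + y  ->  (4x) + (4y) = 4x + 4y   [differs from x + y: not invariant]
(C) y/x  ->  (4y)/(4x) = y/x   [equals y/x: invariant]
(D) x - y  ->  (4x) - (4y) = 4x - 4y   [differs from x - y: not invariant]

Only option (C), y/x, is unchanged by the transformation.
The common factor 4 cancels in a ratio of coordinates, while sums, products and sums of squares pick up factors of 4 or 16.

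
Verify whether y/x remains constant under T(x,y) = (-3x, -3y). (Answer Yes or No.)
Yes

Substitute T(x,y) = (-3x, -3y) into the expression and compare with the original.

Original: y/x
After applying T: (-3y)/(-3x) = y/x

This is identical to the original y/x, so the expression is invariant.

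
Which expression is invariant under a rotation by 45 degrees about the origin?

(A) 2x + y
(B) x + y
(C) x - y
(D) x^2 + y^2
D

A rotation by 45 degrees sends (x, y) to (sqrt(2)x/2 - sqrt(2)y/2, sqrt(2)x/2 + sqrt(2)y/2).
Substitute the transformed coordinates into each option and compare with the original:
(A) 2x + y  ->  2(sqrt(2)x/2 - sqrt(2)y/2) + (sqrt(2)x/2 + sqrt(2)y/2) = 3sqrt(2)x/2 - sqrt(2)y/2   [differs from 2x + y: not invariant]
(B) x + y  ->  (sqrt(2)x/2 - sqrt(2)y/2) + (sqrt(2)x/2 + sqrt(2)y/2) = sqrt(2)x   [differs from x + y: not invariant]
(C) x - y  ->  (sqrt(2)x/2 - sqrt(2)y/2) - (sqrt(2)x/2 + sqrt(2)y/2) = -sqrt(2)y   [differs from x - y: not invariant]
(D) x^2 + y^2  ->  (sqrt(2)x/2 - sqrt(2)y/2)^2 + (sqrt(2)x/2 + sqrt(2)y/2)^2 = x^2 + y^2   [equals x^2 + y^2: invariant]

Only option (D), x^2 + y^2, is unchanged by the transformation.
Geometrically, x^2 + y^2 is the squared distance from the origin, which every rotation about the origin preserves.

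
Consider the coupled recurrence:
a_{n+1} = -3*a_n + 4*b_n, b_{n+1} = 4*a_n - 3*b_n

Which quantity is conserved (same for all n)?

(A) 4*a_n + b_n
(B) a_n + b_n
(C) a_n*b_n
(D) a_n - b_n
B

Replace a_n by a_{n+1} = -3*a_n + 4*b_n and b_n by b_{n+1} = 4*a_n - 3*b_n in each option and simplify:
(A) 4*a_n + b_n  ->  4*(-3*a_n + 4*b_n) + (4*a_n - 3*b_n) = -8*a_n + 13*b_n   [not conserved]
(B) a_n + b_n  ->  (-3*a_n + 4*b_n) + (4*a_n - 3*b_n) = a_n + b_n   [conserved]
(C) a_n*b_n  ->  (-3*a_n + 4*b_n)*(4*a_n - 3*b_n) = -12*a_n^2 + 25*a_n*b_n - 12*b_n^2   [not conserved]
(D) a_n - b_n  ->  (-3*a_n + 4*b_n) - (4*a_n - 3*b_n) = -7*a_n + 7*b_n   [not conserved]

Only (B) a_n + b_n returns to itself after one step, so it is the conserved quantity.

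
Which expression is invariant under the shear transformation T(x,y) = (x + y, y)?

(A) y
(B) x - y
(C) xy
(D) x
A

Under the shear T(x,y) = (x + y, y):
Substitute the transformed coordinates into each option and compare with the original:
(A) y  ->  (y) = y   [equals y: invariant]
(B) x - y  ->  (x + y) - (y) = x   [differs from x - y: not invariant]
(C) xy  ->  (x + y)(y) = xy + y^2   [differs from xy: not invariant]
(D) x  ->  (x + y) = x + y   [differs from x: not invariant]

Only option (A), y, is unchanged by the transformation.
A horizontal shear moves points parallel to the x-axis, so the y-coordinate (and any function of y alone) is unchanged.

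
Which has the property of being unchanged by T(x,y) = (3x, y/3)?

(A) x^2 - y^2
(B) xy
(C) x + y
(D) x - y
B

An expression E(x,y) is invariant under T if E(T(x,y)) = E(x,y). Here T(x,y) = (3x, y/3).
Substitute the transformed coordinates into each option and compare with the original:
(A) x^2 - y^2  ->  (3x)^2 - (y/3)^2 = 9x^2 - y^2/9   [differs from x^2 - y^2: not invariant]
(B) xy  ->  (3x)(y/3) = xy   [equals xy: invariant]
(C) x + y  ->  (3x) + (y/3) = 3x + y/3   [differs from x + y: not invariant]
(D) x - y  ->  (3x) - (y/3) = 3x - y/3   [differs from x - y: not invariant]

Only option (B), xy, is unchanged by the transformation.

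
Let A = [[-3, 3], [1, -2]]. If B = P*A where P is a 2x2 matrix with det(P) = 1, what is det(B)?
3

By the multiplicative property of determinants, det(B) = det(P*A) = det(P) * det(A) = det(A),
so the determinant is invariant under multiplication by any determinant-1 matrix; we just need det(A).

det(A) = (-3)(-2) - (3)(1) = 6 - 3 = 3

Therefore det(B) = 1 * 3 = 3.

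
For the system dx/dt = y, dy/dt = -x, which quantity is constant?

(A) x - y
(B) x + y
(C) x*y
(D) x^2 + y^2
D

A first integral I satisfies dI/dt = 0 along every solution. Differentiate each option and use the equation of motion:
(A) d/dt[x - y] = y - (-x) = x + y, not identically 0
(B) d/dt[x + y] = y + (-x) = y - x, not identically 0
(C) d/dt[x*y] = (dx/dt)y + x(dy/dt) = y^2 - x^2, not identically 0
(D) d/dt[x^2 + y^2] = 2x*dx/dt + 2y*dy/dt = 2x*y + 2y*(-x) = 0

Only (D) has zero time-derivative. So x^2 + y^2 (the squared radius; trajectories are circles) is the conserved quantity.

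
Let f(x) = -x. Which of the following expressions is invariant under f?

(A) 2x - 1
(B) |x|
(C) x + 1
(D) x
B

For f(x) = -x:
Applying f replaces x by -x. Since |-x| = |x|, the absolute value is unchanged by f, whereas x -> -x, 2x - 1 -> -2x - 1 and x + 1 -> -x + 1 all change.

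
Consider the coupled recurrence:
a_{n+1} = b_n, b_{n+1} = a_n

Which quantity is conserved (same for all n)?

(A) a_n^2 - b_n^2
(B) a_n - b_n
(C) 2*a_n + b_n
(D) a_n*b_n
D

Replace a_n by a_{n+1} = b_n and b_n by b_{n+1} = a_n in each option and simplify:
(A) a_n^2 - b_n^2  ->  (b_n)^2 - (a_n)^2 = -a_n^2 + b_n^2   [not conserved]
(B) a_n - b_n  ->  (b_n) - (a_n) = -a_n + b_n   [not conserved]
(C) 2*a_n + b_n  ->  2*(b_n) + (a_n) = a_n + 2*b_n   [not conserved]
(D) a_n*b_n  ->  (b_n)*(a_n) = a_n*b_n   [conserved]

Only (D) a_n*b_n returns to itself after one step, so it is the conserved quantity.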